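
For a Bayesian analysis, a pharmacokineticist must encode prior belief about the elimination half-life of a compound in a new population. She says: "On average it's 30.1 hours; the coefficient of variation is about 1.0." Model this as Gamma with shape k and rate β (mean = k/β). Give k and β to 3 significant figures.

k ≈ 1, β ≈ 0.0332

For Gamma(k, rate β): mean = k/β, variance = k/β², so CV = 1/√k.
CV = 1.0, hence k = 1/CV² = 1.
Then β = k/mean = 1/30.1 = 0.0332.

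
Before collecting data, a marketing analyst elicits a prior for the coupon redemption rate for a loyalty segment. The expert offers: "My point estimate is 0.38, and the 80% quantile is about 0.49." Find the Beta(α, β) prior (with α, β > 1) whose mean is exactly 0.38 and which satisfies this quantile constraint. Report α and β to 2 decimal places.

α ≈ 5.11, β ≈ 8.34

With mean 0.38 fixed, write α = 0.38s, β = 0.62s where s = α+β.
Need P(θ < 0.49) = 0.8 under Beta(0.38s, 0.62s). Normal approximation: (q−m)/√(m(1−m)/s) ≈ z_{0.8} = 0.842, so s ≈ 0.38·0.62·(0.842)²/(0.49−0.38)² = 13.8.
At s = 13.8: P(θ<0.49) ≈ 0.803. Adjusting to match 0.8 gives s ≈ 13.45.
So α = 0.38·13.45 ≈ 5.11, β = 0.62·13.45 ≈ 8.34.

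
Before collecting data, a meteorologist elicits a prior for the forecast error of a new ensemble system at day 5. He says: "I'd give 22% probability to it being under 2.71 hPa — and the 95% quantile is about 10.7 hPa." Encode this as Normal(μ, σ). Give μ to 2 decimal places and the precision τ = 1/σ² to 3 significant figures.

μ = 5.26, τ = 0.0915

For Normal(μ,σ), the p-quantile is μ + z_p·σ. Here z_{0.22} = -0.7722, z_{0.95} = 1.645.
So 2.71 = μ − 0.7722σ and 10.7 = μ + 1.645σ.
Subtracting: σ = (10.7 − 2.71)/(1.645 − (-0.7722)) = 3.31.
Then μ = 2.71 − (-0.7722)·3.31 = 5.26.
Precision τ = 1/σ² = 1/3.306² = 0.0915.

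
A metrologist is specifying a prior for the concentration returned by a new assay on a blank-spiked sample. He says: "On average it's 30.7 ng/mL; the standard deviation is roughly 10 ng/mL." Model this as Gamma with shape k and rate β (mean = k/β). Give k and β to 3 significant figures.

k ≈ 9.42, β ≈ 0.307

For Gamma(k, rate β): mean = k/β, variance = k/β², so CV = 1/√k.
CV = SD/mean = 10/30.7 = 0.3257, hence k = 1/CV² = 9.42.
Then β = k/mean = 9.42/30.7 = 0.307.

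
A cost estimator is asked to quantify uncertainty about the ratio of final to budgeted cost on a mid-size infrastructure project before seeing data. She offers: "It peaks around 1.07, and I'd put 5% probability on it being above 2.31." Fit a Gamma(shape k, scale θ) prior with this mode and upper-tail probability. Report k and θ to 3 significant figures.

Gamma(k,θ) with k>1 has mode (k−1)θ, so θ = 1.07/(k−1).
Need P(X < 2.31) = 0.95 with θ tied to k this way. Start at k = 2, θ = 1.07: P(X<2.31) ≈ 0.635.
Too low — raise k to concentrate. Iterating converges to k ≈ 5.65.
Then θ = 1.07/(5.65−1) ≈ 0.23.

k ≈ 5.65, θ ≈ 0.23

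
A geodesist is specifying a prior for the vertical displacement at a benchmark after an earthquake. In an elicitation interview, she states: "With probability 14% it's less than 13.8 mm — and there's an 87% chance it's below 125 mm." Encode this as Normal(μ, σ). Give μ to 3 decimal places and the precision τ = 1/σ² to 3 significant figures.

μ = 68.239, τ = 0.000394

For Normal(μ,σ), the p-quantile is μ + z_p·σ. Here z_{0.14} = -1.08, z_{0.87} = 1.126.
So 13.8 = μ − 1.08σ and 125 = μ + 1.126σ.
Subtracting: σ = (125 − 13.8)/(1.126 − (-1.08)) = 50.392.
Then μ = 13.8 − (-1.08)·50.392 = 68.239.
Precision τ = 1/σ² = 1/50.39² = 0.000394.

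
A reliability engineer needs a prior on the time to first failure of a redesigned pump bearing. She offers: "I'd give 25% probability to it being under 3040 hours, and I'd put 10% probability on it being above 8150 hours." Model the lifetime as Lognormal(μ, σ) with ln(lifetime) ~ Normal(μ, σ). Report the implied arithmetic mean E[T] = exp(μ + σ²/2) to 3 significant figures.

If T ~ Lognormal(μ,σ) then ln T ~ Normal(μ,σ), so the p-quantile of ln T is μ + z_p·σ.
ln(3040) = 8.02 and ln(8150) = 9.006; z_{0.25} = -0.6745, z_{0.9} = 1.282.
σ = (9.006 − 8.02)/(1.282 − (-0.6745)) = 0.504.
μ = 8.02 − (-0.6745)·0.504 = 8.360.
E[T] = exp(μ + σ²/2) = exp(8.360 + 0.1271) = 4850 hours.

E[T] ≈ 4850 hours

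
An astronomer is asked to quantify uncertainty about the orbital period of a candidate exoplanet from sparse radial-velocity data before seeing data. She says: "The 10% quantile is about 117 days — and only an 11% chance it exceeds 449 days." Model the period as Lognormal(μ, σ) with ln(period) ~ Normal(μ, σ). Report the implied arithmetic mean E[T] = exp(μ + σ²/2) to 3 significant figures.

E[T] ≈ 269 days

If T ~ Lognormal(μ,σ) then ln T ~ Normal(μ,σ), so the p-quantile of ln T is μ + z_p·σ.
ln(117) = 4.762 and ln(449) = 6.107; z_{0.1} = -1.282, z_{0.89} = 1.227.
σ = (6.107 − 4.762)/(1.227 − (-1.282)) = 0.536.
μ = 4.762 − (-1.282)·0.536 = 5.449.
E[T] = exp(μ + σ²/2) = exp(5.449 + 0.1438) = 269 days.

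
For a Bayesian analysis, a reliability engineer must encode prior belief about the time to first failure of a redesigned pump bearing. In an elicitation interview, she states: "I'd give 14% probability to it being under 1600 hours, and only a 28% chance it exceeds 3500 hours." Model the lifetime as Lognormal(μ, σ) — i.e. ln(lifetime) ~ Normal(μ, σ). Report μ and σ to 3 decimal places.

μ ≈ 7.886, σ ≈ 0.471

If T ~ Lognormal(μ,σ) then ln T ~ Normal(μ,σ), so the p-quantile of ln T is μ + z_p·σ.
ln(1600) = 7.378 and ln(3500) = 8.161; z_{0.14} = -1.08, z_{0.72} = 0.5828.
σ = (8.161 − 7.378)/(0.5828 − (-1.08)) = 0.471.
μ = 7.378 − (-1.08)·0.471 = 7.886.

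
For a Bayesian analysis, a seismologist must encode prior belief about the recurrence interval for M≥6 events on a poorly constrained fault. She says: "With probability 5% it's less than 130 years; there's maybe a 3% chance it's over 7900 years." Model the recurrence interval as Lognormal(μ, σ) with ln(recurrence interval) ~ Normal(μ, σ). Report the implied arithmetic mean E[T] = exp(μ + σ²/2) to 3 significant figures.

If T ~ Lognormal(μ,σ) then ln T ~ Normal(μ,σ), so the p-quantile of ln T is μ + z_p·σ.
ln(130) = 4.868 and ln(7900) = 8.975; z_{0.05} = -1.645, z_{0.97} = 1.881.
σ = (8.975 − 4.868)/(1.881 − (-1.645)) = 1.165.
μ = 4.868 − (-1.645)·1.165 = 6.784.
E[T] = exp(μ + σ²/2) = exp(6.784 + 0.6785) = 1740 years.

E[T] ≈ 1740 years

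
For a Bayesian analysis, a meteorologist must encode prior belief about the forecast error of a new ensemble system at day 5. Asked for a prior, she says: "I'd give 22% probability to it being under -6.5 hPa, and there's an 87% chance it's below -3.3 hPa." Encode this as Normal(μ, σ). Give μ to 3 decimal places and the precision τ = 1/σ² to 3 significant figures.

The p-quantile of Normal(μ,σ) is μ + z_p·σ, with z_{0.22} = -0.7722 and z_{0.87} = 1.126.
Eliminate σ: μ = (z₂·x₁ − z₁·x₂)/(z₂ − z₁) = (1.126·-6.5 − (-0.7722)·-3.3)/1.899 = -5.198.
Then σ = (x₂ − x₁)/(z₂ − z₁) = (-3.3 − -6.5)/1.899 = 1.685.
Precision τ = 1/σ² = 1/1.685² = 0.352.

μ = -5.198, τ = 0.352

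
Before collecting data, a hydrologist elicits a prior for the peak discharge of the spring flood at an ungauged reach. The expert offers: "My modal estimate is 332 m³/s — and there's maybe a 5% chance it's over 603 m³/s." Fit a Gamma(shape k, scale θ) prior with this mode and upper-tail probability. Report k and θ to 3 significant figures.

k ≈ 8.82, θ ≈ 42.4

Gamma(k,θ) with k>1 has mode (k−1)θ, so θ = 332/(k−1).
Need P(X < 603) = 0.95 with θ tied to k this way. Start at k = 2, θ = 332: P(X<603) ≈ 0.542.
Too low — raise k to concentrate. Iterating converges to k ≈ 8.82.
Then θ = 332/(8.82−1) ≈ 42.4.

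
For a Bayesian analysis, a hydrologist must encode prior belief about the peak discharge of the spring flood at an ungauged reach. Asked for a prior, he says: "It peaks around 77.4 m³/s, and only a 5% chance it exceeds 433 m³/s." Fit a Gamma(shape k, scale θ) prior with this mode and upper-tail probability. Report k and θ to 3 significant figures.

k ≈ 1.78, θ ≈ 98.6

Gamma(k,θ) with k>1 has mode (k−1)θ, so θ = 77.4/(k−1).
Need P(X < 433) = 0.95 with θ tied to k this way. Start at k = 2, θ = 77.4: P(X<433) ≈ 0.975.
Too high — lower k to spread out. Iterating converges to k ≈ 1.78.
Then θ = 77.4/(1.78−1) ≈ 98.6.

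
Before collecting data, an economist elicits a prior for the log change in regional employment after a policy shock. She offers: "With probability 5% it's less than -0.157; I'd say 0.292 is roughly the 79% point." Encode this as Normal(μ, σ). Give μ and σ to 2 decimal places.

The p-quantile of Normal(μ,σ) is μ + z_p·σ, with z_{0.05} = -1.645 and z_{0.79} = 0.8064.
Eliminate σ: μ = (z₂·x₁ − z₁·x₂)/(z₂ − z₁) = (0.8064·-0.157 − (-1.645)·0.292)/2.451 = 0.14.
Then σ = (x₂ − x₁)/(z₂ − z₁) = (0.292 − -0.157)/2.451 = 0.18.

μ = 0.14, σ = 0.18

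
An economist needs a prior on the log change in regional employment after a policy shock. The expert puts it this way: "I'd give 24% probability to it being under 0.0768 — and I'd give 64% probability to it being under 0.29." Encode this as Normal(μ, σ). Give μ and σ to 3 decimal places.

μ = 0.218, σ = 0.200

For Normal(μ,σ), the p-quantile is μ + z_p·σ. Here z_{0.24} = -0.7063, z_{0.64} = 0.3585.
So 0.0768 = μ − 0.7063σ and 0.29 = μ + 0.3585σ.
Subtracting: σ = (0.29 − 0.0768)/(0.3585 − (-0.7063)) = 0.200.
Then μ = 0.0768 − (-0.7063)·0.200 = 0.218.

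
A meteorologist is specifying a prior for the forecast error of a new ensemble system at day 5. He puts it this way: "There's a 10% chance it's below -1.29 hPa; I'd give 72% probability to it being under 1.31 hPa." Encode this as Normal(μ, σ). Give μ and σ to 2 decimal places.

μ = 0.50, σ = 1.39

The p-quantile of Normal(μ,σ) is μ + z_p·σ, with z_{0.1} = -1.282 and z_{0.72} = 0.5828.
Eliminate σ: μ = (z₂·x₁ − z₁·x₂)/(z₂ − z₁) = (0.5828·-1.29 − (-1.282)·1.31)/1.864 = 0.50.
Then σ = (x₂ − x₁)/(z₂ − z₁) = (1.31 − -1.29)/1.864 = 1.39.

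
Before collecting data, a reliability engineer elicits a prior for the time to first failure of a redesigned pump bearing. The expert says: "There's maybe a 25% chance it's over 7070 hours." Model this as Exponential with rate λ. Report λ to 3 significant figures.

P(T > 7070.0) = e^(−λ·7070.0) = 0.25, so λ = −ln(0.25)/7070.0 = 0.000196.

λ ≈ 0.000196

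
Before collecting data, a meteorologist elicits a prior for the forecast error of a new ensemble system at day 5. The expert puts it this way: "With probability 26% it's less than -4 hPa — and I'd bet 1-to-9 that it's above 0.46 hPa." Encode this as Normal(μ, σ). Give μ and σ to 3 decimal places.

For Normal(μ,σ), the p-quantile is μ + z_p·σ. Here z_{0.26} = -0.6433, z_{0.9} = 1.282.
So -4 = μ − 0.6433σ and 0.46 = μ + 1.282σ.
Subtracting: σ = (0.46 − -4)/(1.282 − (-0.6433)) = 2.317.
Then μ = -4 − (-0.6433)·2.317 = -2.509.

μ = -2.509, σ = 2.317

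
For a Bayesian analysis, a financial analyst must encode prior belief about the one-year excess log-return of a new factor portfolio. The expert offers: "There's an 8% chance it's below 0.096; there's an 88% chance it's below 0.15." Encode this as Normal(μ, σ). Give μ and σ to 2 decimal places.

The p-quantile of Normal(μ,σ) is μ + z_p·σ, with z_{0.08} = -1.405 and z_{0.88} = 1.175.
Eliminate σ: μ = (z₂·x₁ − z₁·x₂)/(z₂ − z₁) = (1.175·0.096 − (-1.405)·0.15)/2.58 = 0.13.
Then σ = (x₂ − x₁)/(z₂ − z₁) = (0.15 − 0.096)/2.58 = 0.02.

μ = 0.13, σ = 0.02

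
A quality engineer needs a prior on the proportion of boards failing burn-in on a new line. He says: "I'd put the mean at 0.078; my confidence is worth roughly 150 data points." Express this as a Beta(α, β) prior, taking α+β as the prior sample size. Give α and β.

α = 11.7, β = 138.3

Under the effective-sample-size interpretation, Beta(α, β) has prior mean α/(α+β) and prior sample size α+β.
So α+β = 150 and α/(α+β) = 0.078, giving α = 0.078·150 = 11.7 and β = 150 − 11.7 = 138.3.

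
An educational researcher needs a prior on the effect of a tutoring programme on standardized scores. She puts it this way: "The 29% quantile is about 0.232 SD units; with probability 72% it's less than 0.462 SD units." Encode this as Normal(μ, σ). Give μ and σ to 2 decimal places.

For Normal(μ,σ), the p-quantile is μ + z_p·σ. Here z_{0.29} = -0.5534, z_{0.72} = 0.5828.
So 0.232 = μ − 0.5534σ and 0.462 = μ + 0.5828σ.
Subtracting: σ = (0.462 − 0.232)/(0.5828 − (-0.5534)) = 0.20.
Then μ = 0.232 − (-0.5534)·0.20 = 0.34.

μ = 0.34, σ = 0.20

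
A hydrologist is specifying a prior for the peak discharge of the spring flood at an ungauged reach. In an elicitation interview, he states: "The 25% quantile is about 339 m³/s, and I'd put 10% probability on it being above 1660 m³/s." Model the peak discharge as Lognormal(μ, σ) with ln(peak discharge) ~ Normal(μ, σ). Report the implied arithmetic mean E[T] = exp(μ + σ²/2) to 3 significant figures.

E[T] ≈ 815 m³/s

If T ~ Lognormal(μ,σ) then ln T ~ Normal(μ,σ), so the p-quantile of ln T is μ + z_p·σ.
ln(339) = 5.826 and ln(1660) = 7.415; z_{0.25} = -0.6745, z_{0.9} = 1.282.
σ = (7.415 − 5.826)/(1.282 − (-0.6745)) = 0.812.
μ = 5.826 − (-0.6745)·0.812 = 6.374.
E[T] = exp(μ + σ²/2) = exp(6.374 + 0.3298) = 815 m³/s.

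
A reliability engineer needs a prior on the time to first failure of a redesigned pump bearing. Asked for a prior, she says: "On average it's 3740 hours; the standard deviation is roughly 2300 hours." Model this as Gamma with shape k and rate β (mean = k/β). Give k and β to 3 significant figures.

For Gamma(k, rate β): mean = k/β, variance = k/β², so CV = 1/√k.
CV = SD/mean = 2300/3740 = 0.615, hence k = 1/CV² = 2.64.
Then β = k/mean = 2.64/3740 = 0.000707.

k ≈ 2.64, β ≈ 0.000707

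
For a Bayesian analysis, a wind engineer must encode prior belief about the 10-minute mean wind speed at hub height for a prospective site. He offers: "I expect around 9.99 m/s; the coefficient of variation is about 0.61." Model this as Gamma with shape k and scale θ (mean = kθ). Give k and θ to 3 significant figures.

For Gamma(k, scale θ): mean = kθ, variance = kθ², so CV = 1/√k.
CV = 0.61, hence k = 1/CV² = 2.69.
Then θ = mean/k = 9.99/2.69 = 3.72.

k ≈ 2.69, θ ≈ 3.72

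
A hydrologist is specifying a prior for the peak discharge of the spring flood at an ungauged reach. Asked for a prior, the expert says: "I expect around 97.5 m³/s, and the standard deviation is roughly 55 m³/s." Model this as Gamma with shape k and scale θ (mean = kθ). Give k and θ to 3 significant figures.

For Gamma(k, scale θ): mean = kθ, variance = kθ², so CV = 1/√k.
CV = SD/mean = 55/97.5 = 0.5641, hence k = 1/CV² = 3.14.
Then θ = mean/k = 97.5/3.14 = 31.

k ≈ 3.14, θ ≈ 31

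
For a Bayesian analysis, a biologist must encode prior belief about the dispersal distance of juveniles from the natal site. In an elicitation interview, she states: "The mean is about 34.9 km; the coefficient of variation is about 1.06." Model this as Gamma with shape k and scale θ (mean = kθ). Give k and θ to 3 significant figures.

For Gamma(k, scale θ): mean = kθ, variance = kθ², so CV = 1/√k.
CV = 1.06, hence k = 1/CV² = 0.89.
Then θ = mean/k = 34.9/0.89 = 39.2.

k ≈ 0.89, θ ≈ 39.2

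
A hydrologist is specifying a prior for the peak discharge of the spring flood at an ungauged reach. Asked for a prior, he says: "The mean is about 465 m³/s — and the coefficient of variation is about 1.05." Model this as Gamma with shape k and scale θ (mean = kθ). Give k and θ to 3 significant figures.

k ≈ 0.907, θ ≈ 513

For Gamma(k, scale θ): mean = kθ, variance = kθ², so CV = 1/√k.
CV = 1.05, hence k = 1/CV² = 0.907.
Then θ = mean/k = 465/0.907 = 513.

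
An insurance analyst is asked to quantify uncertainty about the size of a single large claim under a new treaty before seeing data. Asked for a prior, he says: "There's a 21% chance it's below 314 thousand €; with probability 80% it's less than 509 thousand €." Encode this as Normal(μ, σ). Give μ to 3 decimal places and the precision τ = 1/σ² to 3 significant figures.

For Normal(μ,σ), the p-quantile is μ + z_p·σ. Here z_{0.21} = -0.8064, z_{0.8} = 0.8416.
So 314 = μ − 0.8064σ and 509 = μ + 0.8416σ.
Subtracting: σ = (509 − 314)/(0.8416 − (-0.8064)) = 118.322.
Then μ = 314 − (-0.8064)·118.322 = 409.418.
Precision τ = 1/σ² = 1/118.3² = 7.14e-05.

μ = 409.418, τ = 7.14e-05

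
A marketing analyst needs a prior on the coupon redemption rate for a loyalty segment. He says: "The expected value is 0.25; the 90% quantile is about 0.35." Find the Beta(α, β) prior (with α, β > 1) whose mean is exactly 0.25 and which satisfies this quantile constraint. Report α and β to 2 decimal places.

α ≈ 8.07, β ≈ 24.22

With mean 0.25 fixed, write α = 0.25s, β = 0.75s where s = α+β.
Need P(θ < 0.35) = 0.9 under Beta(0.25s, 0.75s). Normal approximation: (q−m)/√(m(1−m)/s) ≈ z_{0.9} = 1.28, so s ≈ 0.25·0.75·(1.28)²/(0.35−0.25)² = 30.8.
At s = 30.8: P(θ<0.35) ≈ 0.895. Adjusting to match 0.9 gives s ≈ 32.30.
So α = 0.25·32.30 ≈ 8.07, β = 0.75·32.30 ≈ 24.22.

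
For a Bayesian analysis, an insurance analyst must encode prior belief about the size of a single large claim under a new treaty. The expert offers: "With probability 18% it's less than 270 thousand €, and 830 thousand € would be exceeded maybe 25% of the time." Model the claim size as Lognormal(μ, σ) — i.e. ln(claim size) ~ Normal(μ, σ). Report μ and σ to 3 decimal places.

μ ≈ 6.245, σ ≈ 0.706

If T ~ Lognormal(μ,σ) then ln T ~ Normal(μ,σ), so the p-quantile of ln T is μ + z_p·σ.
ln(270) = 5.598 and ln(830) = 6.721; z_{0.18} = -0.9154, z_{0.75} = 0.6745.
σ = (6.721 − 5.598)/(0.6745 − (-0.9154)) = 0.706.
μ = 5.598 − (-0.9154)·0.706 = 6.245.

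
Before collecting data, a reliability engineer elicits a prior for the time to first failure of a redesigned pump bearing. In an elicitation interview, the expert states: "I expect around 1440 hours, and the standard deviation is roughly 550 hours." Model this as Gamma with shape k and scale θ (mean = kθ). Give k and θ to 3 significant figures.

k ≈ 6.85, θ ≈ 210

For Gamma(k, scale θ): mean = kθ, variance = kθ², so CV = 1/√k.
CV = SD/mean = 550/1440 = 0.3819, hence k = 1/CV² = 6.85.
Then θ = mean/k = 1440/6.85 = 210.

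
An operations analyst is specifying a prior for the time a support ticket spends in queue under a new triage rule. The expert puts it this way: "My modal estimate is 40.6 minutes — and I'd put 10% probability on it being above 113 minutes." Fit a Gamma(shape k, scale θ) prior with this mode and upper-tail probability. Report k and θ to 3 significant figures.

k ≈ 2.82, θ ≈ 22.3

Gamma(k,θ) with k>1 has mode (k−1)θ, so θ = 40.6/(k−1).
Need P(X < 113) = 0.9 with θ tied to k this way. Start at k = 2, θ = 40.6: P(X<113) ≈ 0.766.
Too low — raise k to concentrate. Iterating converges to k ≈ 2.82.
Then θ = 40.6/(2.82−1) ≈ 22.3.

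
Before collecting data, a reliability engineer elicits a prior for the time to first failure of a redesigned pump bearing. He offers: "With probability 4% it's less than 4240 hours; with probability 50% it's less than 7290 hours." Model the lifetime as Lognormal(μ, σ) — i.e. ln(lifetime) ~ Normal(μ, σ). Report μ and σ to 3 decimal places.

μ ≈ 8.894, σ ≈ 0.310

If T ~ Lognormal(μ,σ) then ln T ~ Normal(μ,σ), so the p-quantile of ln T is μ + z_p·σ.
ln(4240) = 8.352 and ln(7290) = 8.894; z_{0.04} = -1.751, z_{0.5} = 0.
σ = (8.894 − 8.352)/(0 − (-1.751)) = 0.310.
μ = 8.352 − (-1.751)·0.310 = 8.894.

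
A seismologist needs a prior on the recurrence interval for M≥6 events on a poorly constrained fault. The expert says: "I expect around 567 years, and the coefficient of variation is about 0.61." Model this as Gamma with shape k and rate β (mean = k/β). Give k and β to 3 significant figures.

For Gamma(k, rate β): mean = k/β, variance = k/β², so CV = 1/√k.
CV = 0.61, hence k = 1/CV² = 2.69.
Then β = k/mean = 2.69/567 = 0.00474.

k ≈ 2.69, β ≈ 0.00474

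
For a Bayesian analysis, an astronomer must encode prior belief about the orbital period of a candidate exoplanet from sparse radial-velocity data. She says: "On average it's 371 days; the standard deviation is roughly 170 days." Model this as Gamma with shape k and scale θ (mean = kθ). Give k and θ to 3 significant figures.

k ≈ 4.76, θ ≈ 77.9

For Gamma(k, scale θ): mean = kθ, variance = kθ², so CV = 1/√k.
CV = SD/mean = 170/371 = 0.4582, hence k = 1/CV² = 4.76.
Then θ = mean/k = 371/4.76 = 77.9.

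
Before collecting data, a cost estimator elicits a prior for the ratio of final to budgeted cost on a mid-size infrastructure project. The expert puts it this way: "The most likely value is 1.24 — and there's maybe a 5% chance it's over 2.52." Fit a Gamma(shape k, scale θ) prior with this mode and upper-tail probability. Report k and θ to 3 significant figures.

k ≈ 6.51, θ ≈ 0.225

Gamma(k,θ) with k>1 has mode (k−1)θ, so θ = 1.24/(k−1).
Need P(X < 2.52) = 0.95 with θ tied to k this way. Start at k = 2, θ = 1.24: P(X<2.52) ≈ 0.603.
Too low — raise k to concentrate. Iterating converges to k ≈ 6.51.
Then θ = 1.24/(6.51−1) ≈ 0.225.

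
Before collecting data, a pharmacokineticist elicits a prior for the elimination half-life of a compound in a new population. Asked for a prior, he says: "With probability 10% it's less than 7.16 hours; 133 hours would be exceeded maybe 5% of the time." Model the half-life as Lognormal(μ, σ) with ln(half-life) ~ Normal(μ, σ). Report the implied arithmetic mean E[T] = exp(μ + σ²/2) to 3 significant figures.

If T ~ Lognormal(μ,σ) then ln T ~ Normal(μ,σ), so the p-quantile of ln T is μ + z_p·σ.
ln(7.16) = 1.969 and ln(133) = 4.89; z_{0.1} = -1.282, z_{0.95} = 1.645.
σ = (4.89 − 1.969)/(1.645 − (-1.282)) = 0.998.
μ = 1.969 − (-1.282)·0.998 = 3.248.
E[T] = exp(μ + σ²/2) = exp(3.248 + 0.4984) = 42.4 hours.

E[T] ≈ 42.4 hours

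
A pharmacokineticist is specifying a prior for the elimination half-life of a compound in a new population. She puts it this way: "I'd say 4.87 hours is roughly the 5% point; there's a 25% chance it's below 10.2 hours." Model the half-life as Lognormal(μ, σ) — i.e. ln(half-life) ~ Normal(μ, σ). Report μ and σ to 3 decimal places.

μ ≈ 2.836, σ ≈ 0.762

If T ~ Lognormal(μ,σ) then ln T ~ Normal(μ,σ), so the p-quantile of ln T is μ + z_p·σ.
ln(4.87) = 1.583 and ln(10.2) = 2.322; z_{0.05} = -1.645, z_{0.25} = -0.6745.
σ = (2.322 − 1.583)/(-0.6745 − (-1.645)) = 0.762.
μ = 1.583 − (-1.645)·0.762 = 2.836.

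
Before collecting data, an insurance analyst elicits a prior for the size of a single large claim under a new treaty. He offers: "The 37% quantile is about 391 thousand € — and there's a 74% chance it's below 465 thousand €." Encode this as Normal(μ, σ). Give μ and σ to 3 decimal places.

The p-quantile of Normal(μ,σ) is μ + z_p·σ, with z_{0.37} = -0.3319 and z_{0.74} = 0.6433.
Eliminate σ: μ = (z₂·x₁ − z₁·x₂)/(z₂ − z₁) = (0.6433·391 − (-0.3319)·465)/0.9752 = 416.182.
Then σ = (x₂ − x₁)/(z₂ − z₁) = (465 − 391)/0.9752 = 75.882.

μ = 416.182, σ = 75.882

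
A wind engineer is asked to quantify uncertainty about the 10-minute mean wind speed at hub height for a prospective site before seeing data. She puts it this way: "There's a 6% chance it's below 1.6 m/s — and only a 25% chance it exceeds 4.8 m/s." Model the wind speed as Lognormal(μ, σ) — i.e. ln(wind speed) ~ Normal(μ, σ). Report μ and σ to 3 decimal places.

If T ~ Lognormal(μ,σ) then ln T ~ Normal(μ,σ), so the p-quantile of ln T is μ + z_p·σ.
ln(1.6) = 0.47 and ln(4.8) = 1.569; z_{0.06} = -1.555, z_{0.75} = 0.6745.
σ = (1.569 − 0.47)/(0.6745 − (-1.555)) = 0.493.
μ = 0.47 − (-1.555)·0.493 = 1.236.

μ ≈ 1.236, σ ≈ 0.493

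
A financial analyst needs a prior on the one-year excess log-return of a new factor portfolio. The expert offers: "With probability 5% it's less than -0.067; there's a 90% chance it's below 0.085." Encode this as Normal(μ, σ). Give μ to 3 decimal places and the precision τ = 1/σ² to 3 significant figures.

For Normal(μ,σ), the p-quantile is μ + z_p·σ. Here z_{0.05} = -1.645, z_{0.9} = 1.282.
So -0.067 = μ − 1.645σ and 0.085 = μ + 1.282σ.
Subtracting: σ = (0.085 − -0.067)/(1.282 − (-1.645)) = 0.052.
Then μ = -0.067 − (-1.645)·0.052 = 0.018.
Precision τ = 1/σ² = 1/0.05194² = 371.

μ = 0.018, τ = 371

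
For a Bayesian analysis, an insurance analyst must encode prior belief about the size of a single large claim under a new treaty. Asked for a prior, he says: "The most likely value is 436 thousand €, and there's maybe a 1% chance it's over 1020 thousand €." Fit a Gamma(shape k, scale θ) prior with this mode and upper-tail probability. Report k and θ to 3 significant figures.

k ≈ 7.59, θ ≈ 66.2

Gamma(k,θ) with k>1 has mode (k−1)θ, so θ = 436/(k−1).
Need P(X < 1020) = 0.99 with θ tied to k this way. Start at k = 2, θ = 436: P(X<1020) ≈ 0.678.
Too low — raise k to concentrate. Iterating converges to k ≈ 7.59.
Then θ = 436/(7.59−1) ≈ 66.2.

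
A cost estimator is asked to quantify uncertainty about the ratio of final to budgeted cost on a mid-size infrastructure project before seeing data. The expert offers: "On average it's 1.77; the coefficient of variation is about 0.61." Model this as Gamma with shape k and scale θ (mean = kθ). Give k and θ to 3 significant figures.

k ≈ 2.69, θ ≈ 0.659

For Gamma(k, scale θ): mean = kθ, variance = kθ², so CV = 1/√k.
CV = 0.61, hence k = 1/CV² = 2.69.
Then θ = mean/k = 1.77/2.69 = 0.659.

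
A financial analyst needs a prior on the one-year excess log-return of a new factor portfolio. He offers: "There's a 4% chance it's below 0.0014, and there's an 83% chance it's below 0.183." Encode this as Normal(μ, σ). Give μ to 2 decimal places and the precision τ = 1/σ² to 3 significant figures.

μ = 0.12, τ = 222

For Normal(μ,σ), the p-quantile is μ + z_p·σ. Here z_{0.04} = -1.751, z_{0.83} = 0.9542.
So 0.0014 = μ − 1.751σ and 0.183 = μ + 0.9542σ.
Subtracting: σ = (0.183 − 0.0014)/(0.9542 − (-1.751)) = 0.07.
Then μ = 0.0014 − (-1.751)·0.07 = 0.12.
Precision τ = 1/σ² = 1/0.06714² = 222.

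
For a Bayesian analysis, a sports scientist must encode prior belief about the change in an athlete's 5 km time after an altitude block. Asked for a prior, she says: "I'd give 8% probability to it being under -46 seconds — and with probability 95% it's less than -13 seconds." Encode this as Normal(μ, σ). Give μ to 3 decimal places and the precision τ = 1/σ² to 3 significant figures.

μ = -30.797, τ = 0.00854

The p-quantile of Normal(μ,σ) is μ + z_p·σ, with z_{0.08} = -1.405 and z_{0.95} = 1.645.
Eliminate σ: μ = (z₂·x₁ − z₁·x₂)/(z₂ − z₁) = (1.645·-46 − (-1.405)·-13)/3.05 = -30.797.
Then σ = (x₂ − x₁)/(z₂ − z₁) = (-13 − -46)/3.05 = 10.820.
Precision τ = 1/σ² = 1/10.82² = 0.00854.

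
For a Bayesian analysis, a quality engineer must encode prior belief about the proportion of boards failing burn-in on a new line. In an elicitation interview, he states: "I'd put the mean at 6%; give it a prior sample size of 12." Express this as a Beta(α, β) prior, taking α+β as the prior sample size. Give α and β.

Under the effective-sample-size interpretation, Beta(α, β) has prior mean α/(α+β) and prior sample size α+β.
So α+β = 12 and α/(α+β) = 0.06, giving α = 0.06·12 = 0.72 and β = 12 − 0.72 = 11.28.

α = 0.72, β = 11.28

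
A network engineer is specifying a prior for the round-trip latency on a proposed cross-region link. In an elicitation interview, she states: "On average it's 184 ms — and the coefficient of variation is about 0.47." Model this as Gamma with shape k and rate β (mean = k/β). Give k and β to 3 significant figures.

k ≈ 4.53, β ≈ 0.0246

For Gamma(k, rate β): mean = k/β, variance = k/β², so CV = 1/√k.
CV = 0.47, hence k = 1/CV² = 4.53.
Then β = k/mean = 4.53/184 = 0.0246.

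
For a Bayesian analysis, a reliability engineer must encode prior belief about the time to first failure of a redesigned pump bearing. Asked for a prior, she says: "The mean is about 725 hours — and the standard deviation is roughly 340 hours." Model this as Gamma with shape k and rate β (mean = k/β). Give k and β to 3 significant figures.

For Gamma(k, rate β): mean = k/β, variance = k/β², so CV = 1/√k.
CV = SD/mean = 340/725 = 0.469, hence k = 1/CV² = 4.55.
Then β = k/mean = 4.55/725 = 0.00627.

k ≈ 4.55, β ≈ 0.00627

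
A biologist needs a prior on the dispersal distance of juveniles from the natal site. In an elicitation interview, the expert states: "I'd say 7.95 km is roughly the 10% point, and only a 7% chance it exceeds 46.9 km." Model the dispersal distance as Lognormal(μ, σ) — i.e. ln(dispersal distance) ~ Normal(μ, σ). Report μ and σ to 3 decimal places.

μ ≈ 2.898, σ ≈ 0.644

If T ~ Lognormal(μ,σ) then ln T ~ Normal(μ,σ), so the p-quantile of ln T is μ + z_p·σ.
ln(7.95) = 2.073 and ln(46.9) = 3.848; z_{0.1} = -1.282, z_{0.93} = 1.476.
σ = (3.848 − 2.073)/(1.476 − (-1.282)) = 0.644.
μ = 2.073 − (-1.282)·0.644 = 2.898.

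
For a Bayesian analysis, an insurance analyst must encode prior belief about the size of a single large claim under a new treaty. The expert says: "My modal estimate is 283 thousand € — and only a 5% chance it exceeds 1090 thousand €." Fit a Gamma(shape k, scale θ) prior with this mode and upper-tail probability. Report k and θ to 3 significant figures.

Gamma(k,θ) with k>1 has mode (k−1)θ, so θ = 283/(k−1).
Need P(X < 1090) = 0.95 with θ tied to k this way. Start at k = 2, θ = 283: P(X<1090) ≈ 0.897.
Too low — raise k to concentrate. Iterating converges to k ≈ 2.39.
Then θ = 283/(2.39−1) ≈ 203.

k ≈ 2.39, θ ≈ 203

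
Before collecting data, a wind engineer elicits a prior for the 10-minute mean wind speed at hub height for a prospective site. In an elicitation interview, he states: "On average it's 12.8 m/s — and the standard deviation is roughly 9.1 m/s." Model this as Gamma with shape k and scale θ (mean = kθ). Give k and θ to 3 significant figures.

k ≈ 1.98, θ ≈ 6.47

For Gamma(k, scale θ): mean = kθ, variance = kθ², so CV = 1/√k.
CV = SD/mean = 9.1/12.8 = 0.7109, hence k = 1/CV² = 1.98.
Then θ = mean/k = 12.8/1.98 = 6.47.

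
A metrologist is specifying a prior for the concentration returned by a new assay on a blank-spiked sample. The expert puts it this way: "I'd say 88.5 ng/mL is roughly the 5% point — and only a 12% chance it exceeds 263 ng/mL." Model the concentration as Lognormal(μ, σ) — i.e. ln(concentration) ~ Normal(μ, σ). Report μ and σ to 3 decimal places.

If T ~ Lognormal(μ,σ) then ln T ~ Normal(μ,σ), so the p-quantile of ln T is μ + z_p·σ.
ln(88.5) = 4.483 and ln(263) = 5.572; z_{0.05} = -1.645, z_{0.88} = 1.175.
σ = (5.572 − 4.483)/(1.175 − (-1.645)) = 0.386.
μ = 4.483 − (-1.645)·0.386 = 5.118.

μ ≈ 5.118, σ ≈ 0.386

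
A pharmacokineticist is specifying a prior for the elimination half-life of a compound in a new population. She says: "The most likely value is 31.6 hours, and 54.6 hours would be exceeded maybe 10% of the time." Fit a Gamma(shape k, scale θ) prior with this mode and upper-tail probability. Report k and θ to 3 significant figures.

Gamma(k,θ) with k>1 has mode (k−1)θ, so θ = 31.6/(k−1).
Need P(X < 54.6) = 0.9 with θ tied to k this way. Start at k = 2, θ = 31.6: P(X<54.6) ≈ 0.515.
Too low — raise k to concentrate. Iterating converges to k ≈ 7.34.
Then θ = 31.6/(7.34−1) ≈ 4.98.

k ≈ 7.34, θ ≈ 4.98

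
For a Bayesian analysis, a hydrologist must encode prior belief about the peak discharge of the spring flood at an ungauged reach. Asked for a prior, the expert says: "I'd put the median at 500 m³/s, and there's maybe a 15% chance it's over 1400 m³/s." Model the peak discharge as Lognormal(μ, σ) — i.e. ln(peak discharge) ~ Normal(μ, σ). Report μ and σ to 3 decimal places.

μ ≈ 6.215, σ ≈ 0.993

If T ~ Lognormal(μ,σ) then ln T ~ Normal(μ,σ), so the p-quantile of ln T is μ + z_p·σ.
ln(500) = 6.215 and ln(1400) = 7.244; z_{0.5} = 0, z_{0.85} = 1.036.
σ = (7.244 − 6.215)/(1.036 − (0)) = 0.993.
μ = 6.215 − (0)·0.993 = 6.215.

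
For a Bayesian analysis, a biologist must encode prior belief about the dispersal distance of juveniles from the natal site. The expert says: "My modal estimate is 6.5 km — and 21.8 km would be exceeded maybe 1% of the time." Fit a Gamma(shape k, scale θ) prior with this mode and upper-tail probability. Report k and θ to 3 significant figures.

Gamma(k,θ) with k>1 has mode (k−1)θ, so θ = 6.5/(k−1).
Need P(X < 21.8) = 0.99 with θ tied to k this way. Start at k = 2, θ = 6.5: P(X<21.8) ≈ 0.848.
Too low — raise k to concentrate. Iterating converges to k ≈ 3.99.
Then θ = 6.5/(3.99−1) ≈ 2.17.

k ≈ 3.99, θ ≈ 2.17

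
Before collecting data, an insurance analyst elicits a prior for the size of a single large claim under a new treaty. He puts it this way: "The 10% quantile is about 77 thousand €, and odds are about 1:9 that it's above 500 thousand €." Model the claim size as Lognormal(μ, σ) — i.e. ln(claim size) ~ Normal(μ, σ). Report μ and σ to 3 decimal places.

If T ~ Lognormal(μ,σ) then ln T ~ Normal(μ,σ), so the p-quantile of ln T is μ + z_p·σ.
ln(77) = 4.344 and ln(500) = 6.215; z_{0.1} = -1.282, z_{0.9} = 1.282.
σ = (6.215 − 4.344)/(1.282 − (-1.282)) = 0.730.
μ = 4.344 − (-1.282)·0.730 = 5.279.

μ ≈ 5.279, σ ≈ 0.730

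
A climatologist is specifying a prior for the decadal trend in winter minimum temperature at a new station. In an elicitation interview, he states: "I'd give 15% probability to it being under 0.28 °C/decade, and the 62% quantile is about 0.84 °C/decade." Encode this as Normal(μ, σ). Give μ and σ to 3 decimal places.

For Normal(μ,σ), the p-quantile is μ + z_p·σ. Here z_{0.15} = -1.036, z_{0.62} = 0.3055.
So 0.28 = μ − 1.036σ and 0.84 = μ + 0.3055σ.
Subtracting: σ = (0.84 − 0.28)/(0.3055 − (-1.036)) = 0.417.
Then μ = 0.28 − (-1.036)·0.417 = 0.713.

μ = 0.713, σ = 0.417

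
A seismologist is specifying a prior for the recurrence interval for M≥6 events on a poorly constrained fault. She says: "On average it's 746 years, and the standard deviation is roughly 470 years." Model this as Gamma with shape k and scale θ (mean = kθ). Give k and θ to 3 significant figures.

For Gamma(k, scale θ): mean = kθ, variance = kθ², so CV = 1/√k.
CV = SD/mean = 470/746 = 0.63, hence k = 1/CV² = 2.52.
Then θ = mean/k = 746/2.52 = 296.

k ≈ 2.52, θ ≈ 296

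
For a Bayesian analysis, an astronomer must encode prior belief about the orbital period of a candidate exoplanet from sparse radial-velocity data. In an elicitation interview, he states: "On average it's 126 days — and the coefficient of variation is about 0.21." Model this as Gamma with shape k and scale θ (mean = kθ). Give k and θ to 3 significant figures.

k ≈ 22.7, θ ≈ 5.56

For Gamma(k, scale θ): mean = kθ, variance = kθ², so CV = 1/√k.
CV = 0.21, hence k = 1/CV² = 22.7.
Then θ = mean/k = 126/22.7 = 5.56.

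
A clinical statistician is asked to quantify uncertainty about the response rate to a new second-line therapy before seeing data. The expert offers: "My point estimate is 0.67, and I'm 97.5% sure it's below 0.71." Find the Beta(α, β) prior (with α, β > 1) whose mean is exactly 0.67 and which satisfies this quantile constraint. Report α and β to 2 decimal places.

With mean 0.67 fixed, write α = 0.67s, β = 0.33s where s = α+β.
Need P(θ < 0.71) = 0.975 under Beta(0.67s, 0.33s). Normal approximation: (q−m)/√(m(1−m)/s) ≈ z_{0.975} = 1.96, so s ≈ 0.67·0.33·(1.96)²/(0.71−0.67)² = 530.8.
At s = 530.8: P(θ<0.71) ≈ 0.977. Adjusting to match 0.975 gives s ≈ 513.05.
So α = 0.67·513.05 ≈ 343.74, β = 0.33·513.05 ≈ 169.31.

α ≈ 343.74, β ≈ 169.31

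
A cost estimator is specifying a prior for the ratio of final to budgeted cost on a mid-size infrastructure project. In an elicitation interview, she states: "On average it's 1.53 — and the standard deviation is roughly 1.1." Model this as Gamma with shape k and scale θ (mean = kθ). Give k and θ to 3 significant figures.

k ≈ 1.93, θ ≈ 0.791

For Gamma(k, scale θ): mean = kθ, variance = kθ², so CV = 1/√k.
CV = SD/mean = 1.1/1.53 = 0.719, hence k = 1/CV² = 1.93.
Then θ = mean/k = 1.53/1.93 = 0.791.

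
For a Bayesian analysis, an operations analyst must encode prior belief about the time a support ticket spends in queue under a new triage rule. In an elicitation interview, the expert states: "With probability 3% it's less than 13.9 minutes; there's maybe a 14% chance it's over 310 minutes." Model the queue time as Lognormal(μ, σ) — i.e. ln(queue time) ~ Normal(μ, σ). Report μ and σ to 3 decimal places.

μ ≈ 4.604, σ ≈ 1.048

If T ~ Lognormal(μ,σ) then ln T ~ Normal(μ,σ), so the p-quantile of ln T is μ + z_p·σ.
ln(13.9) = 2.632 and ln(310) = 5.737; z_{0.03} = -1.881, z_{0.86} = 1.08.
σ = (5.737 − 2.632)/(1.08 − (-1.881)) = 1.048.
μ = 2.632 − (-1.881)·1.048 = 4.604.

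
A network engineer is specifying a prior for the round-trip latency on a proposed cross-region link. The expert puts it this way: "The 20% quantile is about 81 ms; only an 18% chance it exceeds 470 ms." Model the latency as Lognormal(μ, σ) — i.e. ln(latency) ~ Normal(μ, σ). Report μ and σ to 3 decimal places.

If T ~ Lognormal(μ,σ) then ln T ~ Normal(μ,σ), so the p-quantile of ln T is μ + z_p·σ.
ln(81) = 4.394 and ln(470) = 6.153; z_{0.2} = -0.8416, z_{0.82} = 0.9154.
σ = (6.153 − 4.394)/(0.9154 − (-0.8416)) = 1.001.
μ = 4.394 − (-0.8416)·1.001 = 5.237.

μ ≈ 5.237, σ ≈ 1.001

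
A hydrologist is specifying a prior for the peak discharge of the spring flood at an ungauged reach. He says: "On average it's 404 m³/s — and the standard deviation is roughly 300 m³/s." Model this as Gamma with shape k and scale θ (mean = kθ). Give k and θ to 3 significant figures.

k ≈ 1.81, θ ≈ 223

For Gamma(k, scale θ): mean = kθ, variance = kθ², so CV = 1/√k.
CV = SD/mean = 300/404 = 0.7426, hence k = 1/CV² = 1.81.
Then θ = mean/k = 404/1.81 = 223.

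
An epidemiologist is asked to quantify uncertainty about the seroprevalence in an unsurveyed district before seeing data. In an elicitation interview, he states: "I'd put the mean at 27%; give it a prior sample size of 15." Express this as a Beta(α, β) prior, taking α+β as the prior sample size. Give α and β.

Under the effective-sample-size interpretation, Beta(α, β) has prior mean α/(α+β) and prior sample size α+β.
So α+β = 15 and α/(α+β) = 0.27, giving α = 0.27·15 = 4.05 and β = 15 − 4.05 = 10.95.

α = 4.05, β = 10.95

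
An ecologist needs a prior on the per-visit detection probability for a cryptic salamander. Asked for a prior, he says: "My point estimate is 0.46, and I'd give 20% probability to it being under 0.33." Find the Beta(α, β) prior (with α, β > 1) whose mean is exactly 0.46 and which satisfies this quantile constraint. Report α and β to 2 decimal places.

α ≈ 4.89, β ≈ 5.74

With mean 0.46 fixed, write α = 0.46s, β = 0.54s where s = α+β.
Need P(θ < 0.33) = 0.2 under Beta(0.46s, 0.54s). Normal approximation: (q−m)/√(m(1−m)/s) ≈ z_{0.2} = -0.842, so s ≈ 0.46·0.54·(-0.842)²/(0.33−0.46)² = 10.4.
At s = 10.4: P(θ<0.33) ≈ 0.203. Adjusting to match 0.2 gives s ≈ 10.63.
So α = 0.46·10.63 ≈ 4.89, β = 0.54·10.63 ≈ 5.74.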